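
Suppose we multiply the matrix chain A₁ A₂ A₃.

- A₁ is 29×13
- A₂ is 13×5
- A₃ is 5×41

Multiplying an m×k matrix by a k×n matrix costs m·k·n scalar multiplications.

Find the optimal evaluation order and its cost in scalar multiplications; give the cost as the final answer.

7830

(A₁ (A₂ A₃)): cost 18122.
((A₁ A₂) A₃): cost 7830.
Optimal: ((A₁ A₂) A₃) with cost 7830.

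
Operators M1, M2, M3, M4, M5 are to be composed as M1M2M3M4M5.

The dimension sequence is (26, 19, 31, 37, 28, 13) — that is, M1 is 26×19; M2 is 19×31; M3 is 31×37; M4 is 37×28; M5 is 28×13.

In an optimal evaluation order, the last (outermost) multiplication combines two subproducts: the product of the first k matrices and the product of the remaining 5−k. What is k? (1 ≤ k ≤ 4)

Adjacent pairs: M1M2 = 26·19·31 = 15314; M2M3 = 19·31·37 = 21793; M3M4 = 31·37·28 = 32116; M4M5 = 37·28·13 = 13468.
Length 3: M1..M3: k=1: 0+21793+26·19·37=40071; k=2: 15314+0+26·31·37=45136 → min 40071 | M2..M4: k=2: 0+32116+19·31·28=48608; k=3: 21793+0+19·37·28=41477 → min 41477 | M3..M5: k=3: 0+13468+31·37·13=28379; k=4: 32116+0+31·28·13=43400 → min 28379.
Length 4: M1..M4: k=1: 0+41477+26·19·28=55309; k=2: 15314+32116+26·31·28=69998; k=3: 40071+0+26·37·28=67007 → min 55309 | M2..M5: k=2: 0+28379+19·31·13=36036; k=3: 21793+13468+19·37·13=44400; k=4: 41477+0+19·28·13=48393 → min 36036.
Top-level splits: k=1: (M1..M1)·(M2..M5) → 0+36036+26·19·13 = 42458; k=2: (M1..M2)·(M3..M5) → 15314+28379+26·31·13 = 54171; k=3: (M1..M3)·(M4..M5) → 40071+13468+26·37·13 = 66045; k=4: (M1..M4)·(M5..M5) → 55309+0+26·28·13 = 64773.
Best split is after M1, i.e. k = 1.

1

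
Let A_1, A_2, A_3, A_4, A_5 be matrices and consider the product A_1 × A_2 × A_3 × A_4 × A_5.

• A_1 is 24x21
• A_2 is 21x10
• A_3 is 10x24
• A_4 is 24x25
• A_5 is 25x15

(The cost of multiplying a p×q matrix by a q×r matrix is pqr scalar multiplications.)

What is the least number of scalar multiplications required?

18390

Adjacent pairs: A_1A_2 = 24·21·10 = 5040; A_2A_3 = 21·10·24 = 5040; A_3A_4 = 10·24·25 = 6000; A_4A_5 = 24·25·15 = 9000.
Length 3: A_1..A_3: k=1: 0+5040+24·21·24=17136; k=2: 5040+0+24·10·24=10800 → min 10800 | A_2..A_4: k=2: 0+6000+21·10·25=11250; k=3: 5040+0+21·24·25=17640 → min 11250 | A_3..A_5: k=3: 0+9000+10·24·15=12600; k=4: 6000+0+10·25·15=9750 → min 9750.
Length 4: A_1..A_4: k=1: 0+11250+24·21·25=23850; k=2: 5040+6000+24·10·25=17040; k=3: 10800+0+24·24·25=25200 → min 17040 | A_2..A_5: k=2: 0+9750+21·10·15=12900; k=3: 5040+9000+21·24·15=21600; k=4: 11250+0+21·25·15=19125 → min 12900.
Length 5: A_1..A_5: k=1: 0+12900+24·21·15=20460; k=2: 5040+9750+24·10·15=18390; k=3: 10800+9000+24·24·15=28440; k=4: 17040+0+24·25·15=26040 → min 18390.
Optimal order: ((A_1 × A_2) × ((A_3 × A_4) × A_5)) with cost 18390.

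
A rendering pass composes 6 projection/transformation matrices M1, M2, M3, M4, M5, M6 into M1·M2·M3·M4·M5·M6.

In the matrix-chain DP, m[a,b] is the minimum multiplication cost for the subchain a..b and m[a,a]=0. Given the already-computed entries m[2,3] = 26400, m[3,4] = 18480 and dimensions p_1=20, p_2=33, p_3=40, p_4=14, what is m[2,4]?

27720

m[2,4] = min over k∈[2,3] of m[2,k]+m[k+1,4]+p_{1}·p_k·p_{4}.
k=2: 0 + 18480 + 20·33·14 = 27720; k=3: 26400 + 0 + 20·40·14 = 37600.
Minimum: 27720 at k=2.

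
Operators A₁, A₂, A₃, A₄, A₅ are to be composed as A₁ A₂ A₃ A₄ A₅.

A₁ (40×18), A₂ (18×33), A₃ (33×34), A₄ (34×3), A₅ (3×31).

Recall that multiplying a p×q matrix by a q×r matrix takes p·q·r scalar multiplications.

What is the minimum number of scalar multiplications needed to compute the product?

Adjacent pairs: A₁A₂ = 40·18·33 = 23760; A₂A₃ = 18·33·34 = 20196; A₃A₄ = 33·34·3 = 3366; A₄A₅ = 34·3·31 = 3162.
Length 3: A₁..A₃: k=1: 0+20196+40·18·34=44676; k=2: 23760+0+40·33·34=68640 → min 44676 | A₂..A₄: k=2: 0+3366+18·33·3=5148; k=3: 20196+0+18·34·3=22032 → min 5148 | A₃..A₅: k=3: 0+3162+33·34·31=37944; k=4: 3366+0+33·3·31=6435 → min 6435.
Length 4: A₁..A₄: k=1: 0+5148+40·18·3=7308; k=2: 23760+3366+40·33·3=31086; k=3: 44676+0+40·34·3=48756 → min 7308 | A₂..A₅: k=2: 0+6435+18·33·31=24849; k=3: 20196+3162+18·34·31=42330; k=4: 5148+0+18·3·31=6822 → min 6822.
Length 5: A₁..A₅: k=1: 0+6822+40·18·31=29142; k=2: 23760+6435+40·33·31=71115; k=3: 44676+3162+40·34·31=89998; k=4: 7308+0+40·3·31=11028 → min 11028.
Optimal order: ((A₁ (A₂ (A₃ A₄))) A₅) with cost 11028.

11028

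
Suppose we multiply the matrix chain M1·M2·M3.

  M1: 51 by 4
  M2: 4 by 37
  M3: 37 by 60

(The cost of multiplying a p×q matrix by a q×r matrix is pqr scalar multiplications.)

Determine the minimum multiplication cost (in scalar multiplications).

21120

Order (M1·(M2·M3)): (M2·M3): 4×37 by 37×60 → 4×60, cost 4·37·60 = 8880; (M1·(M2·M3)): 51×4 by 4×60 → 51×60, cost 51·4·60 = 12240; cumulative 21120. Total 21120.
Order ((M1·M2)·M3): (M1·M2): 51×4 by 4×37 → 51×37, cost 51·4·37 = 7548; ((M1·M2)·M3): 51×37 by 37×60 → 51×60, cost 51·37·60 = 113220; cumulative 120768. Total 120768.
Minimum: 21120.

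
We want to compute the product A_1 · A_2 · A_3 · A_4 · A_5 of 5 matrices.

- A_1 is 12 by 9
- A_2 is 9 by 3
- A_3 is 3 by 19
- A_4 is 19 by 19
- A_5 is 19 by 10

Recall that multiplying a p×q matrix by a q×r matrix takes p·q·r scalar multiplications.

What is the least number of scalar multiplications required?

2337

Adjacent pairs: A_1A_2 = 12·9·3 = 324; A_2A_3 = 9·3·19 = 513; A_3A_4 = 3·19·19 = 1083; A_4A_5 = 19·19·10 = 3610.
Length 3: A_1..A_3: k=1: 0+513+12·9·19=2565; k=2: 324+0+12·3·19=1008 → min 1008 | A_2..A_4: k=2: 0+1083+9·3·19=1596; k=3: 513+0+9·19·19=3762 → min 1596 | A_3..A_5: k=3: 0+3610+3·19·10=4180; k=4: 1083+0+3·19·10=1653 → min 1653.
Length 4: A_1..A_4: k=1: 0+1596+12·9·19=3648; k=2: 324+1083+12·3·19=2091; k=3: 1008+0+12·19·19=5340 → min 2091 | A_2..A_5: k=2: 0+1653+9·3·10=1923; k=3: 513+3610+9·19·10=5833; k=4: 1596+0+9·19·10=3306 → min 1923.
Length 5: A_1..A_5: k=1: 0+1923+12·9·10=3003; k=2: 324+1653+12·3·10=2337; k=3: 1008+3610+12·19·10=6898; k=4: 2091+0+12·19·10=4371 → min 2337.
Optimal order: ((A_1 · A_2) · ((A_3 · A_4) · A_5)) with cost 2337.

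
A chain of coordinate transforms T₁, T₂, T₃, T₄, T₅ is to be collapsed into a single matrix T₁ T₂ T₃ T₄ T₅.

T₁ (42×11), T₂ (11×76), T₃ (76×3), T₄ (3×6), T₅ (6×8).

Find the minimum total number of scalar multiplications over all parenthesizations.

5046

Adjacent pairs: T₁T₂ = 42·11·76 = 35112; T₂T₃ = 11·76·3 = 2508; T₃T₄ = 76·3·6 = 1368; T₄T₅ = 3·6·8 = 144.
Length 3: T₁..T₃: k=1: 0+2508+42·11·3=3894; k=2: 35112+0+42·76·3=44688 → min 3894 | T₂..T₄: k=2: 0+1368+11·76·6=6384; k=3: 2508+0+11·3·6=2706 → min 2706 | T₃..T₅: k=3: 0+144+76·3·8=1968; k=4: 1368+0+76·6·8=5016 → min 1968.
Length 4: T₁..T₄: k=1: 0+2706+42·11·6=5478; k=2: 35112+1368+42·76·6=55632; k=3: 3894+0+42·3·6=4650 → min 4650 | T₂..T₅: k=2: 0+1968+11·76·8=8656; k=3: 2508+144+11·3·8=2916; k=4: 2706+0+11·6·8=3234 → min 2916.
Length 5: T₁..T₅: k=1: 0+2916+42·11·8=6612; k=2: 35112+1968+42·76·8=62616; k=3: 3894+144+42·3·8=5046; k=4: 4650+0+42·6·8=6666 → min 5046.
Optimal order: ((T₁ (T₂ T₃)) (T₄ T₅)) with cost 5046.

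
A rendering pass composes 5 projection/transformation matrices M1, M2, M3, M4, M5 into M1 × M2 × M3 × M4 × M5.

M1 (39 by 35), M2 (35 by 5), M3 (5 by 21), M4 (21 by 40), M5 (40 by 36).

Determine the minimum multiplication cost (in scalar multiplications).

Adjacent pairs: M1M2 = 39·35·5 = 6825; M2M3 = 35·5·21 = 3675; M3M4 = 5·21·40 = 4200; M4M5 = 21·40·36 = 30240.
Length 3: M1..M3: k=1: 0+3675+39·35·21=32340; k=2: 6825+0+39·5·21=10920 → min 10920 | M2..M4: k=2: 0+4200+35·5·40=11200; k=3: 3675+0+35·21·40=33075 → min 11200 | M3..M5: k=3: 0+30240+5·21·36=34020; k=4: 4200+0+5·40·36=11400 → min 11400.
Length 4: M1..M4: k=1: 0+11200+39·35·40=65800; k=2: 6825+4200+39·5·40=18825; k=3: 10920+0+39·21·40=43680 → min 18825 | M2..M5: k=2: 0+11400+35·5·36=17700; k=3: 3675+30240+35·21·36=60375; k=4: 11200+0+35·40·36=61600 → min 17700.
Length 5: M1..M5: k=1: 0+17700+39·35·36=66840; k=2: 6825+11400+39·5·36=25245; k=3: 10920+30240+39·21·36=70644; k=4: 18825+0+39·40·36=74985 → min 25245.
Optimal order: ((M1 × M2) × ((M3 × M4) × M5)) with cost 25245.

25245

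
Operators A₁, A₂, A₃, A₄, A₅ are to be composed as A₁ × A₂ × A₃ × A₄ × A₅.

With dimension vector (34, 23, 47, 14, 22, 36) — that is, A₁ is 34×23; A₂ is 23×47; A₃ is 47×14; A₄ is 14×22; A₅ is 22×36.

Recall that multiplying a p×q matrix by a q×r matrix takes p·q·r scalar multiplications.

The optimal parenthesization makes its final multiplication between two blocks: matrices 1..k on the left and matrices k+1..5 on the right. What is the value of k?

Adjacent pairs: A₁A₂ = 34·23·47 = 36754; A₂A₃ = 23·47·14 = 15134; A₃A₄ = 47·14·22 = 14476; A₄A₅ = 14·22·36 = 11088.
Length 3: A₁..A₃: k=1: 0+15134+34·23·14=26082; k=2: 36754+0+34·47·14=59126 → min 26082 | A₂..A₄: k=2: 0+14476+23·47·22=38258; k=3: 15134+0+23·14·22=22218 → min 22218 | A₃..A₅: k=3: 0+11088+47·14·36=34776; k=4: 14476+0+47·22·36=51700 → min 34776.
Length 4: A₁..A₄: k=1: 0+22218+34·23·22=39422; k=2: 36754+14476+34·47·22=86386; k=3: 26082+0+34·14·22=36554 → min 36554 | A₂..A₅: k=2: 0+34776+23·47·36=73692; k=3: 15134+11088+23·14·36=37814; k=4: 22218+0+23·22·36=40434 → min 37814.
Top-level splits: k=1: (A₁..A₁)·(A₂..A₅) → 0+37814+34·23·36 = 65966; k=2: (A₁..A₂)·(A₃..A₅) → 36754+34776+34·47·36 = 129058; k=3: (A₁..A₃)·(A₄..A₅) → 26082+11088+34·14·36 = 54306; k=4: (A₁..A₄)·(A₅..A₅) → 36554+0+34·22·36 = 63482.
Best split is after A₃, i.e. k = 3.

3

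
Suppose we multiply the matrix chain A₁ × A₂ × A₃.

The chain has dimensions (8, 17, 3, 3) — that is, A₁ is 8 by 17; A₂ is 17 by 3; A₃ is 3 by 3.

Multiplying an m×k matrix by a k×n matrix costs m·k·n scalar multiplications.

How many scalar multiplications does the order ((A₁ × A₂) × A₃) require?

480

(A₁ × A₂): 8×17 by 17×3 → 8×3, cost 8·17·3 = 408
((A₁ × A₂) × A₃): 8×3 by 3×3 → 8×3, cost 8·3·3 = 72; cumulative 480
Total: 480 scalar multiplications.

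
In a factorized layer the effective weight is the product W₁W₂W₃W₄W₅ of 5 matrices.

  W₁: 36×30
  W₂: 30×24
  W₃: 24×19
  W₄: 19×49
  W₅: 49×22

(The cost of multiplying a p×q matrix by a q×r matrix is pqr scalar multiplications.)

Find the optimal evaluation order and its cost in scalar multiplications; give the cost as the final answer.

Adjacent pairs: W₁W₂ = 36·30·24 = 25920; W₂W₃ = 30·24·19 = 13680; W₃W₄ = 24·19·49 = 22344; W₄W₅ = 19·49·22 = 20482.
Length 3: W₁..W₃: k=1: 0+13680+36·30·19=34200; k=2: 25920+0+36·24·19=42336 → min 34200 | W₂..W₄: k=2: 0+22344+30·24·49=57624; k=3: 13680+0+30·19·49=41610 → min 41610 | W₃..W₅: k=3: 0+20482+24·19·22=30514; k=4: 22344+0+24·49·22=48216 → min 30514.
Length 4: W₁..W₄: k=1: 0+41610+36·30·49=94530; k=2: 25920+22344+36·24·49=90600; k=3: 34200+0+36·19·49=67716 → min 67716 | W₂..W₅: k=2: 0+30514+30·24·22=46354; k=3: 13680+20482+30·19·22=46702; k=4: 41610+0+30·49·22=73950 → min 46354.
Length 5: W₁..W₅: k=1: 0+46354+36·30·22=70114; k=2: 25920+30514+36·24·22=75442; k=3: 34200+20482+36·19·22=69730; k=4: 67716+0+36·49·22=106524 → min 69730.
Optimal parenthesization: ((W₁(W₂W₃))(W₄W₅)) with cost 69730.

69730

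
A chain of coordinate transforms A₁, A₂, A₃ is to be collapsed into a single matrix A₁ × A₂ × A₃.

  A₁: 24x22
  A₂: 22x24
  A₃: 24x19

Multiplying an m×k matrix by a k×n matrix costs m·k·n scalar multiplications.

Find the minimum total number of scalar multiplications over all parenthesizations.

20064

Order (A₁ × (A₂ × A₃)): (A₂ × A₃): 22×24 by 24×19 → 22×19, cost 22·24·19 = 10032; (A₁ × (A₂ × A₃)): 24×22 by 22×19 → 24×19, cost 24·22·19 = 10032; cumulative 20064. Total 20064.
Order ((A₁ × A₂) × A₃): (A₁ × A₂): 24×22 by 22×24 → 24×24, cost 24·22·24 = 12672; ((A₁ × A₂) × A₃): 24×24 by 24×19 → 24×19, cost 24·24·19 = 10944; cumulative 23616. Total 23616.
Minimum: 20064.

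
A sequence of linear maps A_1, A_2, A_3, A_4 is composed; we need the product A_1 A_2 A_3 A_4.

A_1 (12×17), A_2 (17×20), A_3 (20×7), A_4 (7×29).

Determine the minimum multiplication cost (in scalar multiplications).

6244

Adjacent pairs: A_1A_2 = 12·17·20 = 4080; A_2A_3 = 17·20·7 = 2380; A_3A_4 = 20·7·29 = 4060.
Length 3: A_1..A_3: k=1: 0+2380+12·17·7=3808; k=2: 4080+0+12·20·7=5760 → min 3808 | A_2..A_4: k=2: 0+4060+17·20·29=13920; k=3: 2380+0+17·7·29=5831 → min 5831.
Length 4: A_1..A_4: k=1: 0+5831+12·17·29=11747; k=2: 4080+4060+12·20·29=15100; k=3: 3808+0+12·7·29=6244 → min 6244.
Optimal order: ((A_1 (A_2 A_3)) A_4) with cost 6244.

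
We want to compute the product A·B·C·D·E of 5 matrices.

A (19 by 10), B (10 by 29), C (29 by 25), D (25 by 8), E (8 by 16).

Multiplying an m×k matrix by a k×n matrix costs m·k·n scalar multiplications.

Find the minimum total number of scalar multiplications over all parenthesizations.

Adjacent pairs: AB = 19·10·29 = 5510; BC = 10·29·25 = 7250; CD = 29·25·8 = 5800; DE = 25·8·16 = 3200.
Length 3: A..C: k=1: 0+7250+19·10·25=12000; k=2: 5510+0+19·29·25=19285 → min 12000 | B..D: k=2: 0+5800+10·29·8=8120; k=3: 7250+0+10·25·8=9250 → min 8120 | C..E: k=3: 0+3200+29·25·16=14800; k=4: 5800+0+29·8·16=9512 → min 9512.
Length 4: A..D: k=1: 0+8120+19·10·8=9640; k=2: 5510+5800+19·29·8=15718; k=3: 12000+0+19·25·8=15800 → min 9640 | B..E: k=2: 0+9512+10·29·16=14152; k=3: 7250+3200+10·25·16=14450; k=4: 8120+0+10·8·16=9400 → min 9400.
Length 5: A..E: k=1: 0+9400+19·10·16=12440; k=2: 5510+9512+19·29·16=23838; k=3: 12000+3200+19·25·16=22800; k=4: 9640+0+19·8·16=12072 → min 12072.
Optimal order: ((A·(B·(C·D)))·E) with cost 12072.

12072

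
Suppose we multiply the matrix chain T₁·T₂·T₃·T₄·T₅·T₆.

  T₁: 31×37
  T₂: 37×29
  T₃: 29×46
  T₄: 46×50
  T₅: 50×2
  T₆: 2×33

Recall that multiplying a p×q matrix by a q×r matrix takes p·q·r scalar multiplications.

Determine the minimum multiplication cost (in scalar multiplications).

Adjacent pairs: T₁T₂ = 31·37·29 = 33263; T₂T₃ = 37·29·46 = 49358; T₃T₄ = 29·46·50 = 66700; T₄T₅ = 46·50·2 = 4600; T₅T₆ = 50·2·33 = 3300.
Length 3: T₁..T₃: k=1: 0+49358+31·37·46=102120; k=2: 33263+0+31·29·46=74617 → min 74617 | T₂..T₄: k=2: 0+66700+37·29·50=120350; k=3: 49358+0+37·46·50=134458 → min 120350 | T₃..T₅: k=3: 0+4600+29·46·2=7268; k=4: 66700+0+29·50·2=69600 → min 7268 | T₄..T₆: k=4: 0+3300+46·50·33=79200; k=5: 4600+0+46·2·33=7636 → min 7636.
Length 4: T₁..T₄: k=1: 0+120350+31·37·50=177700; k=2: 33263+66700+31·29·50=144913; k=3: 74617+0+31·46·50=145917 → min 144913 | T₂..T₅: k=2: 0+7268+37·29·2=9414; k=3: 49358+4600+37·46·2=57362; k=4: 120350+0+37·50·2=124050 → min 9414 | T₃..T₆: k=3: 0+7636+29·46·33=51658; k=4: 66700+3300+29·50·33=117850; k=5: 7268+0+29·2·33=9182 → min 9182.
Length 5: T₁..T₅: k=1: 0+9414+31·37·2=11708; k=2: 33263+7268+31·29·2=42329; k=3: 74617+4600+31·46·2=82069; k=4: 144913+0+31·50·2=148013 → min 11708 | T₂..T₆: k=2: 0+9182+37·29·33=44591; k=3: 49358+7636+37·46·33=113160; k=4: 120350+3300+37·50·33=184700; k=5: 9414+0+37·2·33=11856 → min 11856.
Length 6: T₁..T₆: k=1: 0+11856+31·37·33=49707; k=2: 33263+9182+31·29·33=72112; k=3: 74617+7636+31·46·33=129311; k=4: 144913+3300+31·50·33=199363; k=5: 11708+0+31·2·33=13754 → min 13754.
Optimal order: ((T₁·(T₂·(T₃·(T₄·T₅))))·T₆) with cost 13754.

13754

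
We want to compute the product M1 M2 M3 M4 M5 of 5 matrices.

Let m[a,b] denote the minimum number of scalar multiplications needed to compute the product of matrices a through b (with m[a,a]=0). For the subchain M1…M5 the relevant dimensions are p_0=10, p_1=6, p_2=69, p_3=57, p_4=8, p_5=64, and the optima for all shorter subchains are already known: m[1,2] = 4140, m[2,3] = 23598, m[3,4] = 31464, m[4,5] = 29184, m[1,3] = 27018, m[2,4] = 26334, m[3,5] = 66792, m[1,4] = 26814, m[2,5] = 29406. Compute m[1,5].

31934

m[1,5] = min over k∈[1,4] of m[1,k]+m[k+1,5]+p_{0}·p_k·p_{5}.
k=1: 0 + 29406 + 10·6·64 = 33246; k=2: 4140 + 66792 + 10·69·64 = 115092; k=3: 27018 + 29184 + 10·57·64 = 92682; k=4: 26814 + 0 + 10·8·64 = 31934.
Minimum: 31934 at k=4.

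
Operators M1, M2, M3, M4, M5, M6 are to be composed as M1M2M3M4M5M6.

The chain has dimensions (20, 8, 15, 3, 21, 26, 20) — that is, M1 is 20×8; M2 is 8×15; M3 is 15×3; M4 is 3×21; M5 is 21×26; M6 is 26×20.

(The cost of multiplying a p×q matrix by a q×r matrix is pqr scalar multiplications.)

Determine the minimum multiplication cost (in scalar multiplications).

Adjacent pairs: M1M2 = 20·8·15 = 2400; M2M3 = 8·15·3 = 360; M3M4 = 15·3·21 = 945; M4M5 = 3·21·26 = 1638; M5M6 = 21·26·20 = 10920.
Length 3: M1..M3: k=1: 0+360+20·8·3=840; k=2: 2400+0+20·15·3=3300 → min 840 | M2..M4: k=2: 0+945+8·15·21=3465; k=3: 360+0+8·3·21=864 → min 864 | M3..M5: k=3: 0+1638+15·3·26=2808; k=4: 945+0+15·21·26=9135 → min 2808 | M4..M6: k=4: 0+10920+3·21·20=12180; k=5: 1638+0+3·26·20=3198 → min 3198.
Length 4: M1..M4: k=1: 0+864+20·8·21=4224; k=2: 2400+945+20·15·21=9645; k=3: 840+0+20·3·21=2100 → min 2100 | M2..M5: k=2: 0+2808+8·15·26=5928; k=3: 360+1638+8·3·26=2622; k=4: 864+0+8·21·26=5232 → min 2622 | M3..M6: k=3: 0+3198+15·3·20=4098; k=4: 945+10920+15·21·20=18165; k=5: 2808+0+15·26·20=10608 → min 4098.
Length 5: M1..M5: k=1: 0+2622+20·8·26=6782; k=2: 2400+2808+20·15·26=13008; k=3: 840+1638+20·3·26=4038; k=4: 2100+0+20·21·26=13020 → min 4038 | M2..M6: k=2: 0+4098+8·15·20=6498; k=3: 360+3198+8·3·20=4038; k=4: 864+10920+8·21·20=15144; k=5: 2622+0+8·26·20=6782 → min 4038.
Length 6: M1..M6: k=1: 0+4038+20·8·20=7238; k=2: 2400+4098+20·15·20=12498; k=3: 840+3198+20·3·20=5238; k=4: 2100+10920+20·21·20=21420; k=5: 4038+0+20·26·20=14438 → min 5238.
Optimal order: ((M1(M2M3))((M4M5)M6)) with cost 5238.

5238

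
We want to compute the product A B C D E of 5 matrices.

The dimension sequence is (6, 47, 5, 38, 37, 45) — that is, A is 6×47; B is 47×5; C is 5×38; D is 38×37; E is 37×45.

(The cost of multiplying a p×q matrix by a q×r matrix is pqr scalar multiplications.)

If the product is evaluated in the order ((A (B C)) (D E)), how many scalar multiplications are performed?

93176

(B C): 47×5 by 5×38 → 47×38, cost 47·5·38 = 8930
(A (B C)): 6×47 by 47×38 → 6×38, cost 6·47·38 = 10716; cumulative 19646
(D E): 38×37 by 37×45 → 38×45, cost 38·37·45 = 63270
((A (B C)) (D E)): 6×38 by 38×45 → 6×45, cost 6·38·45 = 10260; cumulative 93176
Total: 93176 scalar multiplications.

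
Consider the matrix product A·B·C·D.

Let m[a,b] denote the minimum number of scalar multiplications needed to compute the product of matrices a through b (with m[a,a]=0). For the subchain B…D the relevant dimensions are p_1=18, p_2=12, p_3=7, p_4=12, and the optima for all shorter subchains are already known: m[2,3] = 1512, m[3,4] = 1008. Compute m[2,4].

3024

m[2,4] = min over k∈[2,3] of m[2,k]+m[k+1,4]+p_{1}·p_k·p_{4}.
k=2: 0 + 1008 + 18·12·12 = 3600; k=3: 1512 + 0 + 18·7·12 = 3024.
Minimum: 3024 at k=3.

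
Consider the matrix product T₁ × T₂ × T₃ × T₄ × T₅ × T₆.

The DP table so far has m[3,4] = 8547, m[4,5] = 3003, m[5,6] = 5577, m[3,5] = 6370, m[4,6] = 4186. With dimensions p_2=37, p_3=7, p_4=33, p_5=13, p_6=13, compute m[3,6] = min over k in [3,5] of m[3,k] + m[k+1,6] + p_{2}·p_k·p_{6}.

m[3,6] = min over k∈[3,5] of m[3,k]+m[k+1,6]+p_{2}·p_k·p_{6}.
k=3: 0 + 4186 + 37·7·13 = 7553; k=4: 8547 + 5577 + 37·33·13 = 29997; k=5: 6370 + 0 + 37·13·13 = 12623.
Minimum: 7553 at k=3.

7553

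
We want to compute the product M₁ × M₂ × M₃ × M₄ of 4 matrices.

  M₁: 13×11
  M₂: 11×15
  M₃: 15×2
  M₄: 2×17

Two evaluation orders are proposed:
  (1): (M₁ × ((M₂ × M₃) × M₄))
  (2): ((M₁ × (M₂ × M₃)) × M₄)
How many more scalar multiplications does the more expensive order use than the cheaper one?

2077

Order (1) = (M₁ × ((M₂ × M₃) × M₄)): (M₂ × M₃): 11×15 by 15×2 → 11×2, cost 11·15·2 = 330; ((M₂ × M₃) × M₄): 11×2 by 2×17 → 11×17, cost 11·2·17 = 374; cumulative 704; (M₁ × ((M₂ × M₃) × M₄)): 13×11 by 11×17 → 13×17, cost 13·11·17 = 2431; cumulative 3135. Total 3135.
Order (2) = ((M₁ × (M₂ × M₃)) × M₄): (M₂ × M₃): 11×15 by 15×2 → 11×2, cost 11·15·2 = 330; (M₁ × (M₂ × M₃)): 13×11 by 11×2 → 13×2, cost 13·11·2 = 286; cumulative 616; ((M₁ × (M₂ × M₃)) × M₄): 13×2 by 2×17 → 13×17, cost 13·2·17 = 442; cumulative 1058. Total 1058.
Difference: |3135 − 1058| = 2077.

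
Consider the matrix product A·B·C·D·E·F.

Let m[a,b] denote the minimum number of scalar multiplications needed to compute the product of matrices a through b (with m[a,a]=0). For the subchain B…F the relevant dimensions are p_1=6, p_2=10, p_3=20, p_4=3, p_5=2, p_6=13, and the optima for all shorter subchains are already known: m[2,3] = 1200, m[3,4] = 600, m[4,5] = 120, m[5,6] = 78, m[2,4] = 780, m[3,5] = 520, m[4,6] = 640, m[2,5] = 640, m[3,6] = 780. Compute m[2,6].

m[2,6] = min over k∈[2,5] of m[2,k]+m[k+1,6]+p_{1}·p_k·p_{6}.
k=2: 0 + 780 + 6·10·13 = 1560; k=3: 1200 + 640 + 6·20·13 = 3400; k=4: 780 + 78 + 6·3·13 = 1092; k=5: 640 + 0 + 6·2·13 = 796.
Minimum: 796 at k=5.

796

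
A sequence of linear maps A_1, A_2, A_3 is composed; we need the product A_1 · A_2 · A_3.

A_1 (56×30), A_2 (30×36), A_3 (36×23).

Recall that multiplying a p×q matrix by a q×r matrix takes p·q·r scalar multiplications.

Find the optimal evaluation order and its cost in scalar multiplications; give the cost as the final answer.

(A_1 · (A_2 · A_3)): cost 63480.
((A_1 · A_2) · A_3): cost 106848.
Optimal: (A_1 · (A_2 · A_3)) with cost 63480.

63480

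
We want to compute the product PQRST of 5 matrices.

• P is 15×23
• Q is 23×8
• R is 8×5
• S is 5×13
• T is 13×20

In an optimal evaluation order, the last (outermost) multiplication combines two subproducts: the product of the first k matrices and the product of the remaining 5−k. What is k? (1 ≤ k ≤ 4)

3

Adjacent pairs: PQ = 15·23·8 = 2760; QR = 23·8·5 = 920; RS = 8·5·13 = 520; ST = 5·13·20 = 1300.
Length 3: P..R: k=1: 0+920+15·23·5=2645; k=2: 2760+0+15·8·5=3360 → min 2645 | Q..S: k=2: 0+520+23·8·13=2912; k=3: 920+0+23·5·13=2415 → min 2415 | R..T: k=3: 0+1300+8·5·20=2100; k=4: 520+0+8·13·20=2600 → min 2100.
Length 4: P..S: k=1: 0+2415+15·23·13=6900; k=2: 2760+520+15·8·13=4840; k=3: 2645+0+15·5·13=3620 → min 3620 | Q..T: k=2: 0+2100+23·8·20=5780; k=3: 920+1300+23·5·20=4520; k=4: 2415+0+23·13·20=8395 → min 4520.
Top-level splits: k=1: (P..P)·(Q..T) → 0+4520+15·23·20 = 11420; k=2: (P..Q)·(R..T) → 2760+2100+15·8·20 = 7260; k=3: (P..R)·(S..T) → 2645+1300+15·5·20 = 5445; k=4: (P..S)·(T..T) → 3620+0+15·13·20 = 7520.
Best split is after R, i.e. k = 3.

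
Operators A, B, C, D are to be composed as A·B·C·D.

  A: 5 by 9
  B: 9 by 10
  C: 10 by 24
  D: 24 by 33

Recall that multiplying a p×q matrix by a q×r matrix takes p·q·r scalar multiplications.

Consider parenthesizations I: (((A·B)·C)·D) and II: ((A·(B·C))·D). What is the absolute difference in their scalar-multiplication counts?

Order I = (((A·B)·C)·D): (A·B): 5×9 by 9×10 → 5×10, cost 5·9·10 = 450; ((A·B)·C): 5×10 by 10×24 → 5×24, cost 5·10·24 = 1200; cumulative 1650; (((A·B)·C)·D): 5×24 by 24×33 → 5×33, cost 5·24·33 = 3960; cumulative 5610. Total 5610.
Order II = ((A·(B·C))·D): (B·C): 9×10 by 10×24 → 9×24, cost 9·10·24 = 2160; (A·(B·C)): 5×9 by 9×24 → 5×24, cost 5·9·24 = 1080; cumulative 3240; ((A·(B·C))·D): 5×24 by 24×33 → 5×33, cost 5·24·33 = 3960; cumulative 7200. Total 7200.
Difference: |5610 − 7200| = 1590.

1590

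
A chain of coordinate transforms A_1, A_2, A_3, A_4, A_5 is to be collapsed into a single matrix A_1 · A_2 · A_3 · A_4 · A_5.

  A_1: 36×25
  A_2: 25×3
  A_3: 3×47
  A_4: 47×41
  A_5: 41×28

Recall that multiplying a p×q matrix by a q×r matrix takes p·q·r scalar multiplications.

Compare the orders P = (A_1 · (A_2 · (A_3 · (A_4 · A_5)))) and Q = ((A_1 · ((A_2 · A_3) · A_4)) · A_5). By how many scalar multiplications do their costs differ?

Order P = (A_1 · (A_2 · (A_3 · (A_4 · A_5)))): (A_4 · A_5): 47×41 by 41×28 → 47×28, cost 47·41·28 = 53956; (A_3 · (A_4 · A_5)): 3×47 by 47×28 → 3×28, cost 3·47·28 = 3948; cumulative 57904; (A_2 · (A_3 · (A_4 · A_5))): 25×3 by 3×28 → 25×28, cost 25·3·28 = 2100; cumulative 60004; (A_1 · (A_2 · (A_3 · (A_4 · A_5)))): 36×25 by 25×28 → 36×28, cost 36·25·28 = 25200; cumulative 85204. Total 85204.
Order Q = ((A_1 · ((A_2 · A_3) · A_4)) · A_5): (A_2 · A_3): 25×3 by 3×47 → 25×47, cost 25·3·47 = 3525; ((A_2 · A_3) · A_4): 25×47 by 47×41 → 25×41, cost 25·47·41 = 48175; cumulative 51700; (A_1 · ((A_2 · A_3) · A_4)): 36×25 by 25×41 → 36×41, cost 36·25·41 = 36900; cumulative 88600; ((A_1 · ((A_2 · A_3) · A_4)) · A_5): 36×41 by 41×28 → 36×28, cost 36·41·28 = 41328; cumulative 129928. Total 129928.
Difference: |85204 − 129928| = 44724.

44724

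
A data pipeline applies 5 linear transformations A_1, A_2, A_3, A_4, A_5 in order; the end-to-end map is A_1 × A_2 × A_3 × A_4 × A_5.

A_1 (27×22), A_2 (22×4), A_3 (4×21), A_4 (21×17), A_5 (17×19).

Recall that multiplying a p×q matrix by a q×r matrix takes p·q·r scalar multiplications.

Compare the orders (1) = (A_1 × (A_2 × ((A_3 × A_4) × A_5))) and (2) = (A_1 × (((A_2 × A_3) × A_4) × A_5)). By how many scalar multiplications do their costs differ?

12416

Order (1) = (A_1 × (A_2 × ((A_3 × A_4) × A_5))): (A_3 × A_4): 4×21 by 21×17 → 4×17, cost 4·21·17 = 1428; ((A_3 × A_4) × A_5): 4×17 by 17×19 → 4×19, cost 4·17·19 = 1292; cumulative 2720; (A_2 × ((A_3 × A_4) × A_5)): 22×4 by 4×19 → 22×19, cost 22·4·19 = 1672; cumulative 4392; (A_1 × (A_2 × ((A_3 × A_4) × A_5))): 27×22 by 22×19 → 27×19, cost 27·22·19 = 11286; cumulative 15678. Total 15678.
Order (2) = (A_1 × (((A_2 × A_3) × A_4) × A_5)): (A_2 × A_3): 22×4 by 4×21 → 22×21, cost 22·4·21 = 1848; ((A_2 × A_3) × A_4): 22×21 by 21×17 → 22×17, cost 22·21·17 = 7854; cumulative 9702; (((A_2 × A_3) × A_4) × A_5): 22×17 by 17×19 → 22×19, cost 22·17·19 = 7106; cumulative 16808; (A_1 × (((A_2 × A_3) × A_4) × A_5)): 27×22 by 22×19 → 27×19, cost 27·22·19 = 11286; cumulative 28094. Total 28094.
Difference: |15678 − 28094| = 12416.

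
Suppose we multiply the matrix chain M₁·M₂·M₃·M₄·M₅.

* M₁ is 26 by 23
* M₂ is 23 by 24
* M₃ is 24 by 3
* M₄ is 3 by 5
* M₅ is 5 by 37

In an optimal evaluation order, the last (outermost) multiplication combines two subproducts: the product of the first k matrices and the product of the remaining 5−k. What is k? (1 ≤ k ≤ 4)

Adjacent pairs: M₁M₂ = 26·23·24 = 14352; M₂M₃ = 23·24·3 = 1656; M₃M₄ = 24·3·5 = 360; M₄M₅ = 3·5·37 = 555.
Length 3: M₁..M₃: k=1: 0+1656+26·23·3=3450; k=2: 14352+0+26·24·3=16224 → min 3450 | M₂..M₄: k=2: 0+360+23·24·5=3120; k=3: 1656+0+23·3·5=2001 → min 2001 | M₃..M₅: k=3: 0+555+24·3·37=3219; k=4: 360+0+24·5·37=4800 → min 3219.
Length 4: M₁..M₄: k=1: 0+2001+26·23·5=4991; k=2: 14352+360+26·24·5=17832; k=3: 3450+0+26·3·5=3840 → min 3840 | M₂..M₅: k=2: 0+3219+23·24·37=23643; k=3: 1656+555+23·3·37=4764; k=4: 2001+0+23·5·37=6256 → min 4764.
Top-level splits: k=1: (M₁..M₁)·(M₂..M₅) → 0+4764+26·23·37 = 26890; k=2: (M₁..M₂)·(M₃..M₅) → 14352+3219+26·24·37 = 40659; k=3: (M₁..M₃)·(M₄..M₅) → 3450+555+26·3·37 = 6891; k=4: (M₁..M₄)·(M₅..M₅) → 3840+0+26·5·37 = 8650.
Best split is after M₃, i.e. k = 3.

3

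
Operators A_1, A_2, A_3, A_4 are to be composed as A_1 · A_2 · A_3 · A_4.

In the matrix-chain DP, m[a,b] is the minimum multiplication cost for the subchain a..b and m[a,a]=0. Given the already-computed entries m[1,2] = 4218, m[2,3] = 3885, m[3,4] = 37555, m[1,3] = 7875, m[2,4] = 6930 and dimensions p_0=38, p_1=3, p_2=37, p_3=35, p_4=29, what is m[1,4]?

m[1,4] = min over k∈[1,3] of m[1,k]+m[k+1,4]+p_{0}·p_k·p_{4}.
k=1: 0 + 6930 + 38·3·29 = 10236; k=2: 4218 + 37555 + 38·37·29 = 82547; k=3: 7875 + 0 + 38·35·29 = 46445.
Minimum: 10236 at k=1.

10236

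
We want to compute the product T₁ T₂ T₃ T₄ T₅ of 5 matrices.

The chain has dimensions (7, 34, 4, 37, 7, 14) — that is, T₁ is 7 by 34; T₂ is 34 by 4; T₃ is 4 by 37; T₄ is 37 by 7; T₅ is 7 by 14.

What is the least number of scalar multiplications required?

2772

Adjacent pairs: T₁T₂ = 7·34·4 = 952; T₂T₃ = 34·4·37 = 5032; T₃T₄ = 4·37·7 = 1036; T₄T₅ = 37·7·14 = 3626.
Length 3: T₁..T₃: k=1: 0+5032+7·34·37=13838; k=2: 952+0+7·4·37=1988 → min 1988 | T₂..T₄: k=2: 0+1036+34·4·7=1988; k=3: 5032+0+34·37·7=13838 → min 1988 | T₃..T₅: k=3: 0+3626+4·37·14=5698; k=4: 1036+0+4·7·14=1428 → min 1428.
Length 4: T₁..T₄: k=1: 0+1988+7·34·7=3654; k=2: 952+1036+7·4·7=2184; k=3: 1988+0+7·37·7=3801 → min 2184 | T₂..T₅: k=2: 0+1428+34·4·14=3332; k=3: 5032+3626+34·37·14=26270; k=4: 1988+0+34·7·14=5320 → min 3332.
Length 5: T₁..T₅: k=1: 0+3332+7·34·14=6664; k=2: 952+1428+7·4·14=2772; k=3: 1988+3626+7·37·14=9240; k=4: 2184+0+7·7·14=2870 → min 2772.
Optimal order: ((T₁ T₂) ((T₃ T₄) T₅)) with cost 2772.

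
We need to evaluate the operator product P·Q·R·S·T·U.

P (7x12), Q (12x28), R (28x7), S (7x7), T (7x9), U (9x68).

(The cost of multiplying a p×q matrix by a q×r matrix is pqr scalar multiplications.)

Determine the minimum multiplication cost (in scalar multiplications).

Adjacent pairs: PQ = 7·12·28 = 2352; QR = 12·28·7 = 2352; RS = 28·7·7 = 1372; ST = 7·7·9 = 441; TU = 7·9·68 = 4284.
Length 3: P..R: k=1: 0+2352+7·12·7=2940; k=2: 2352+0+7·28·7=3724 → min 2940 | Q..S: k=2: 0+1372+12·28·7=3724; k=3: 2352+0+12·7·7=2940 → min 2940 | R..T: k=3: 0+441+28·7·9=2205; k=4: 1372+0+28·7·9=3136 → min 2205 | S..U: k=4: 0+4284+7·7·68=7616; k=5: 441+0+7·9·68=4725 → min 4725.
Length 4: P..S: k=1: 0+2940+7·12·7=3528; k=2: 2352+1372+7·28·7=5096; k=3: 2940+0+7·7·7=3283 → min 3283 | Q..T: k=2: 0+2205+12·28·9=5229; k=3: 2352+441+12·7·9=3549; k=4: 2940+0+12·7·9=3696 → min 3549 | R..U: k=3: 0+4725+28·7·68=18053; k=4: 1372+4284+28·7·68=18984; k=5: 2205+0+28·9·68=19341 → min 18053.
Length 5: P..T: k=1: 0+3549+7·12·9=4305; k=2: 2352+2205+7·28·9=6321; k=3: 2940+441+7·7·9=3822; k=4: 3283+0+7·7·9=3724 → min 3724 | Q..U: k=2: 0+18053+12·28·68=40901; k=3: 2352+4725+12·7·68=12789; k=4: 2940+4284+12·7·68=12936; k=5: 3549+0+12·9·68=10893 → min 10893.
Length 6: P..U: k=1: 0+10893+7·12·68=16605; k=2: 2352+18053+7·28·68=33733; k=3: 2940+4725+7·7·68=10997; k=4: 3283+4284+7·7·68=10899; k=5: 3724+0+7·9·68=8008 → min 8008.
Optimal order: ((((P·(Q·R))·S)·T)·U) with cost 8008.

8008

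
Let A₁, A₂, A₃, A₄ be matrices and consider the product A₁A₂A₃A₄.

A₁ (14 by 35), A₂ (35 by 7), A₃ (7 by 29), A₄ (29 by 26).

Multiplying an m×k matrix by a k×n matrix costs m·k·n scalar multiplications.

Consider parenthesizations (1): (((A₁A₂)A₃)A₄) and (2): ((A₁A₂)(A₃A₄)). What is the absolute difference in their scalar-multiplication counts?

5572

Order (1) = (((A₁A₂)A₃)A₄): (A₁A₂): 14×35 by 35×7 → 14×7, cost 14·35·7 = 3430; ((A₁A₂)A₃): 14×7 by 7×29 → 14×29, cost 14·7·29 = 2842; cumulative 6272; (((A₁A₂)A₃)A₄): 14×29 by 29×26 → 14×26, cost 14·29·26 = 10556; cumulative 16828. Total 16828.
Order (2) = ((A₁A₂)(A₃A₄)): (A₁A₂): 14×35 by 35×7 → 14×7, cost 14·35·7 = 3430; (A₃A₄): 7×29 by 29×26 → 7×26, cost 7·29·26 = 5278; ((A₁A₂)(A₃A₄)): 14×7 by 7×26 → 14×26, cost 14·7·26 = 2548; cumulative 11256. Total 11256.
Difference: |16828 − 11256| = 5572.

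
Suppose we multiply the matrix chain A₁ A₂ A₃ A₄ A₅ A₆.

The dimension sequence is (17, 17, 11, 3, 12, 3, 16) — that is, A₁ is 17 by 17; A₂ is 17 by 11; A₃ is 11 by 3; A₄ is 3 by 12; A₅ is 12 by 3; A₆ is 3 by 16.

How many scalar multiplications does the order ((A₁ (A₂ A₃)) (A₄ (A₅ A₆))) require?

(A₂ A₃): 17×11 by 11×3 → 17×3, cost 17·11·3 = 561
(A₁ (A₂ A₃)): 17×17 by 17×3 → 17×3, cost 17·17·3 = 867; cumulative 1428
(A₅ A₆): 12×3 by 3×16 → 12×16, cost 12·3·16 = 576
(A₄ (A₅ A₆)): 3×12 by 12×16 → 3×16, cost 3·12·16 = 576; cumulative 1152
((A₁ (A₂ A₃)) (A₄ (A₅ A₆))): 17×3 by 3×16 → 17×16, cost 17·3·16 = 816; cumulative 3396
Total: 3396 scalar multiplications.

3396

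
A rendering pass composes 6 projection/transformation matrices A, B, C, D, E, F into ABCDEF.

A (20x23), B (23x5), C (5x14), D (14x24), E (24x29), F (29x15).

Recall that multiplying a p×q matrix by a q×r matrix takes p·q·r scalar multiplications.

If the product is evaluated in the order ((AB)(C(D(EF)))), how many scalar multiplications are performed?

(AB): 20×23 by 23×5 → 20×5, cost 20·23·5 = 2300
(EF): 24×29 by 29×15 → 24×15, cost 24·29·15 = 10440
(D(EF)): 14×24 by 24×15 → 14×15, cost 14·24·15 = 5040; cumulative 15480
(C(D(EF))): 5×14 by 14×15 → 5×15, cost 5·14·15 = 1050; cumulative 16530
((AB)(C(D(EF)))): 20×5 by 5×15 → 20×15, cost 20·5·15 = 1500; cumulative 20330
Total: 20330 scalar multiplications.

20330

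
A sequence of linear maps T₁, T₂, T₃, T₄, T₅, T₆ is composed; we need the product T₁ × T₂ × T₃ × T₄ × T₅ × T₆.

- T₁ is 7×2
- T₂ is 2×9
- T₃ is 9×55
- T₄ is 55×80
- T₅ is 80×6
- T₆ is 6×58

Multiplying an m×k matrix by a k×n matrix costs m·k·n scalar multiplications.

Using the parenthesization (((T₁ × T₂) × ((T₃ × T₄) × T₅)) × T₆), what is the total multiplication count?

(T₁ × T₂): 7×2 by 2×9 → 7×9, cost 7·2·9 = 126
(T₃ × T₄): 9×55 by 55×80 → 9×80, cost 9·55·80 = 39600
((T₃ × T₄) × T₅): 9×80 by 80×6 → 9×6, cost 9·80·6 = 4320; cumulative 43920
((T₁ × T₂) × ((T₃ × T₄) × T₅)): 7×9 by 9×6 → 7×6, cost 7·9·6 = 378; cumulative 44424
(((T₁ × T₂) × ((T₃ × T₄) × T₅)) × T₆): 7×6 by 6×58 → 7×58, cost 7·6·58 = 2436; cumulative 46860
Total: 46860 scalar multiplications.

46860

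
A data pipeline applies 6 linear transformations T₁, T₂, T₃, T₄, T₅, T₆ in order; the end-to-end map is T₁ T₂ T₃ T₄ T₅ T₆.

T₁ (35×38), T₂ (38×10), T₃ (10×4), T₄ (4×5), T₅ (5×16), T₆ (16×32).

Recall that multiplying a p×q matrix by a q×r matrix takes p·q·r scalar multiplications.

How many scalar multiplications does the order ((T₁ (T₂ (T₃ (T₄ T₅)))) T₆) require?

(T₄ T₅): 4×5 by 5×16 → 4×16, cost 4·5·16 = 320
(T₃ (T₄ T₅)): 10×4 by 4×16 → 10×16, cost 10·4·16 = 640; cumulative 960
(T₂ (T₃ (T₄ T₅))): 38×10 by 10×16 → 38×16, cost 38·10·16 = 6080; cumulative 7040
(T₁ (T₂ (T₃ (T₄ T₅)))): 35×38 by 38×16 → 35×16, cost 35·38·16 = 21280; cumulative 28320
((T₁ (T₂ (T₃ (T₄ T₅)))) T₆): 35×16 by 16×32 → 35×32, cost 35·16·32 = 17920; cumulative 46240
Total: 46240 scalar multiplications.

46240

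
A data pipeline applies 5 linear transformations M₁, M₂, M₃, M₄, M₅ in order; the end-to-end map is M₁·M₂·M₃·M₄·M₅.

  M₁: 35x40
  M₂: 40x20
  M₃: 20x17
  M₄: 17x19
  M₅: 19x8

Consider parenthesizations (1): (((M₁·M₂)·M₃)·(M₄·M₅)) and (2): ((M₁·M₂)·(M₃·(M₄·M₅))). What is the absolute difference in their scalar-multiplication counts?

Order (1) = (((M₁·M₂)·M₃)·(M₄·M₅)): (M₁·M₂): 35×40 by 40×20 → 35×20, cost 35·40·20 = 28000; ((M₁·M₂)·M₃): 35×20 by 20×17 → 35×17, cost 35·20·17 = 11900; cumulative 39900; (M₄·M₅): 17×19 by 19×8 → 17×8, cost 17·19·8 = 2584; (((M₁·M₂)·M₃)·(M₄·M₅)): 35×17 by 17×8 → 35×8, cost 35·17·8 = 4760; cumulative 47244. Total 47244.
Order (2) = ((M₁·M₂)·(M₃·(M₄·M₅))): (M₁·M₂): 35×40 by 40×20 → 35×20, cost 35·40·20 = 28000; (M₄·M₅): 17×19 by 19×8 → 17×8, cost 17·19·8 = 2584; (M₃·(M₄·M₅)): 20×17 by 17×8 → 20×8, cost 20·17·8 = 2720; cumulative 5304; ((M₁·M₂)·(M₃·(M₄·M₅))): 35×20 by 20×8 → 35×8, cost 35·20·8 = 5600; cumulative 38904. Total 38904.
Difference: |47244 − 38904| = 8340.

8340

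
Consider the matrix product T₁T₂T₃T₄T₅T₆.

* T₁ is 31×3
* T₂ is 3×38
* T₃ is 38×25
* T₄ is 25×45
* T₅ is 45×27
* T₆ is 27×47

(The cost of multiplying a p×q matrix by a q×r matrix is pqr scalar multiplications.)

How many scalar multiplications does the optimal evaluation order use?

Adjacent pairs: T₁T₂ = 31·3·38 = 3534; T₂T₃ = 3·38·25 = 2850; T₃T₄ = 38·25·45 = 42750; T₄T₅ = 25·45·27 = 30375; T₅T₆ = 45·27·47 = 57105.
Length 3: T₁..T₃: k=1: 0+2850+31·3·25=5175; k=2: 3534+0+31·38·25=32984 → min 5175 | T₂..T₄: k=2: 0+42750+3·38·45=47880; k=3: 2850+0+3·25·45=6225 → min 6225 | T₃..T₅: k=3: 0+30375+38·25·27=56025; k=4: 42750+0+38·45·27=88920 → min 56025 | T₄..T₆: k=4: 0+57105+25·45·47=109980; k=5: 30375+0+25·27·47=62100 → min 62100.
Length 4: T₁..T₄: k=1: 0+6225+31·3·45=10410; k=2: 3534+42750+31·38·45=99294; k=3: 5175+0+31·25·45=40050 → min 10410 | T₂..T₅: k=2: 0+56025+3·38·27=59103; k=3: 2850+30375+3·25·27=35250; k=4: 6225+0+3·45·27=9870 → min 9870 | T₃..T₆: k=3: 0+62100+38·25·47=106750; k=4: 42750+57105+38·45·47=180225; k=5: 56025+0+38·27·47=104247 → min 104247.
Length 5: T₁..T₅: k=1: 0+9870+31·3·27=12381; k=2: 3534+56025+31·38·27=91365; k=3: 5175+30375+31·25·27=56475; k=4: 10410+0+31·45·27=48075 → min 12381 | T₂..T₆: k=2: 0+104247+3·38·47=109605; k=3: 2850+62100+3·25·47=68475; k=4: 6225+57105+3·45·47=69675; k=5: 9870+0+3·27·47=13677 → min 13677.
Length 6: T₁..T₆: k=1: 0+13677+31·3·47=18048; k=2: 3534+104247+31·38·47=163147; k=3: 5175+62100+31·25·47=103700; k=4: 10410+57105+31·45·47=133080; k=5: 12381+0+31·27·47=51720 → min 18048.
Optimal order: (T₁((((T₂T₃)T₄)T₅)T₆)) with cost 18048.

18048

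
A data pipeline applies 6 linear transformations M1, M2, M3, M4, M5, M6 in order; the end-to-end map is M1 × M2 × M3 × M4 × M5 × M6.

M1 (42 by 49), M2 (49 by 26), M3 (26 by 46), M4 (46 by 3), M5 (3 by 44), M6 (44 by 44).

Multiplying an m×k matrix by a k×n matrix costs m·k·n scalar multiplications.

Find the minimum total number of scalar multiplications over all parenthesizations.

Adjacent pairs: M1M2 = 42·49·26 = 53508; M2M3 = 49·26·46 = 58604; M3M4 = 26·46·3 = 3588; M4M5 = 46·3·44 = 6072; M5M6 = 3·44·44 = 5808.
Length 3: M1..M3: k=1: 0+58604+42·49·46=153272; k=2: 53508+0+42·26·46=103740 → min 103740 | M2..M4: k=2: 0+3588+49·26·3=7410; k=3: 58604+0+49·46·3=65366 → min 7410 | M3..M5: k=3: 0+6072+26·46·44=58696; k=4: 3588+0+26·3·44=7020 → min 7020 | M4..M6: k=4: 0+5808+46·3·44=11880; k=5: 6072+0+46·44·44=95128 → min 11880.
Length 4: M1..M4: k=1: 0+7410+42·49·3=13584; k=2: 53508+3588+42·26·3=60372; k=3: 103740+0+42·46·3=109536 → min 13584 | M2..M5: k=2: 0+7020+49·26·44=63076; k=3: 58604+6072+49·46·44=163852; k=4: 7410+0+49·3·44=13878 → min 13878 | M3..M6: k=3: 0+11880+26·46·44=64504; k=4: 3588+5808+26·3·44=12828; k=5: 7020+0+26·44·44=57356 → min 12828.
Length 5: M1..M5: k=1: 0+13878+42·49·44=104430; k=2: 53508+7020+42·26·44=108576; k=3: 103740+6072+42·46·44=194820; k=4: 13584+0+42·3·44=19128 → min 19128 | M2..M6: k=2: 0+12828+49·26·44=68884; k=3: 58604+11880+49·46·44=169660; k=4: 7410+5808+49·3·44=19686; k=5: 13878+0+49·44·44=108742 → min 19686.
Length 6: M1..M6: k=1: 0+19686+42·49·44=110238; k=2: 53508+12828+42·26·44=114384; k=3: 103740+11880+42·46·44=200628; k=4: 13584+5808+42·3·44=24936; k=5: 19128+0+42·44·44=100440 → min 24936.
Optimal order: ((M1 × (M2 × (M3 × M4))) × (M5 × M6)) with cost 24936.

24936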